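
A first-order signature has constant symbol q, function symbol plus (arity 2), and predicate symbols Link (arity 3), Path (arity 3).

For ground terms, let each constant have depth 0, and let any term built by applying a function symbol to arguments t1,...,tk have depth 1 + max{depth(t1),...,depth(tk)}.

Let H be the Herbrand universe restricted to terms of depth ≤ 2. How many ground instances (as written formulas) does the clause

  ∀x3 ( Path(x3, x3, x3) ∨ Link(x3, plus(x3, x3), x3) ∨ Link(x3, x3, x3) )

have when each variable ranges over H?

Ground terms of depth ≤ 2:
  Write N_k for the number of ground terms of depth ≤ k. A term of depth ≤ k is either a constant or a function symbol applied to arguments of depth ≤ k−1, so N_k = 1 + N_{k-1}^2.
  N_0 = 1
  N_1 = 1 + 1^2 = 2
  N_2 = 1 + 2^2 = 5
So there are 5 ground terms available for substitution.
The clause has 1 distinct variable (x3), which appears in the body. In the free term algebra distinct substitutions yield syntactically distinct ground instances.
Number of ground instances = 5.

5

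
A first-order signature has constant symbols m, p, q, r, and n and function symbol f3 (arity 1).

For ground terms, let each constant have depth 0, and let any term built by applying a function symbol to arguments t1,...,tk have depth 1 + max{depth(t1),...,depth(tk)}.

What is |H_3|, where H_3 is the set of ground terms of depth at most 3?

20

Let N_k = |{terms of depth ≤ k}|. Then N_0 = 5 and N_k = 5 + N_{k-1} for k ≥ 1 (one summand per function symbol, arity giving the exponent).
N_0 = 5
N_1 = 5 + 5 = 10
N_2 = 5 + 10 = 15
N_3 = 5 + 15 = 20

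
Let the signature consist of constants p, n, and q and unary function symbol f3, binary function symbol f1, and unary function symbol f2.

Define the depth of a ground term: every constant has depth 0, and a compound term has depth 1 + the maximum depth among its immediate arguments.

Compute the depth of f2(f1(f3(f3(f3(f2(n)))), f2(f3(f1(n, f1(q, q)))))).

depth(f2(n)) = 1 + depth(n) = 1 + 0 = 1
depth(f3(f2(n))) = 1 + depth(f2(n)) = 1 + 1 = 2
depth(f3(f3(f2(n)))) = 1 + depth(f3(f2(n))) = 1 + 2 = 3
depth(f3(f3(f3(f2(n))))) = 1 + depth(f3(f3(f2(n)))) = 1 + 3 = 4
depth(f1(q, q)) = 1 + max(0, 0) = 1
depth(f1(n, f1(q, q))) = 1 + max(0, 1) = 2
depth(f3(f1(n, f1(q, q)))) = 1 + depth(f1(n, f1(q, q))) = 1 + 2 = 3
depth(f2(f3(f1(n, f1(q, q))))) = 1 + depth(f3(f1(n, f1(q, q)))) = 1 + 3 = 4
depth(f1(f3(f3(f3(f2(n)))), f2(f3(f1(n, f1(q, q)))))) = 1 + max(4, 4) = 5
depth(f2(f1(f3(f3(f3(f2(n)))), f2(f3(f1(n, f1(q, q))))))) = 1 + depth(f1(f3(f3(f3(f2(n)))), f2(f3(f1(n, f1(q, q)))))) = 1 + 5 = 6

6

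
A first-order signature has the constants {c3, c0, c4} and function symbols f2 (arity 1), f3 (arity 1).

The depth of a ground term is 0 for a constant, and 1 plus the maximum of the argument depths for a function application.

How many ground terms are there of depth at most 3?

Let N_k count ground terms of depth at most k. Each non-constant term of depth ≤ k is some function symbol applied to depth-≤(k−1) arguments, giving N_k = 3 + N_{k-1} + N_{k-1}.
N_0 = 3
N_1 = 3 + 3 + 3 = 9
N_2 = 3 + 9 + 9 = 21
N_3 = 3 + 21 + 21 = 45

45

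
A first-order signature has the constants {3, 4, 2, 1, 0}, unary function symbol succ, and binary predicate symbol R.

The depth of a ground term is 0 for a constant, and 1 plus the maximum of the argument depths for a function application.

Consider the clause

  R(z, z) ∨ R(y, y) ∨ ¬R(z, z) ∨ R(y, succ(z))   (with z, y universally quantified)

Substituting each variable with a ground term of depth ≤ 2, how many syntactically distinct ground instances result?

Ground terms of depth ≤ 2:
  Count level by level. With function symbols succ/1, the terms of depth ≤ k are the 5 constants together with each function applied to depth-≤(k−1) tuples, so N_k = 5 + N_{k-1}.
  N_0 = 5
  N_1 = 5 + 5 = 10
  N_2 = 5 + 10 = 15
So there are 15 ground terms available for substitution.
The clause has 2 distinct variables (z, y), each appearing in the body. In the free term algebra distinct substitutions yield syntactically distinct ground instances.
Number of ground instances = 15^2 = 225.

225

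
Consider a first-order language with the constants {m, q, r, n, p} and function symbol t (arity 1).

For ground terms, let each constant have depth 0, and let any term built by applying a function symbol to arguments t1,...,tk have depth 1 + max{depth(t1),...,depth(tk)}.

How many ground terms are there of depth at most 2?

If N_k denotes the number of depth-≤k ground terms, the 5 constants give N_0 = 5, and each function symbol of arity r contributes N_{k-1}^r new terms at level k: N_k = 5 + N_{k-1}.
N_0 = 5
N_1 = 5 + 5 = 10
N_2 = 5 + 10 = 15

15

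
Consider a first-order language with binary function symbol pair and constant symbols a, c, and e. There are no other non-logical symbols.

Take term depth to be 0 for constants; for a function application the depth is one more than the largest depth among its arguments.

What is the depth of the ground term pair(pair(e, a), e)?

2

depth(pair(e, a)) = 1 + max(0, 0) = 1
depth(pair(pair(e, a), e)) = 1 + max(1, 0) = 2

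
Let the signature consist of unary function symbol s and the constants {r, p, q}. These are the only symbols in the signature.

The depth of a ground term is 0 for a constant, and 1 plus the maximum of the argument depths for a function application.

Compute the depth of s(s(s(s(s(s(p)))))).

depth(s(p)) = 1 + depth(p) = 1 + 0 = 1
depth(s(s(p))) = 1 + depth(s(p)) = 1 + 1 = 2
depth(s(s(s(p)))) = 1 + depth(s(s(p))) = 1 + 2 = 3
depth(s(s(s(s(p))))) = 1 + depth(s(s(s(p)))) = 1 + 3 = 4
depth(s(s(s(s(s(p)))))) = 1 + depth(s(s(s(s(p))))) = 1 + 4 = 5
depth(s(s(s(s(s(s(p))))))) = 1 + depth(s(s(s(s(s(p)))))) = 1 + 5 = 6

6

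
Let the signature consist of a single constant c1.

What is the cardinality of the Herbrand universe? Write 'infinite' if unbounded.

1

There are no function symbols, so the only ground term is the single constant.
The Herbrand universe is {c1}, finite with 1 element.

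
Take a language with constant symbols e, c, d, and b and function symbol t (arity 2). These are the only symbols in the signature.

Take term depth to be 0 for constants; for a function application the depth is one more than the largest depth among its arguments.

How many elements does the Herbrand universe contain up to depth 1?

Let N_k count ground terms of depth at most k. Each non-constant term of depth ≤ k is some function symbol applied to depth-≤(k−1) arguments, giving N_k = 4 + N_{k-1}^2.
N_0 = 4
N_1 = 4 + 4^2 = 20

20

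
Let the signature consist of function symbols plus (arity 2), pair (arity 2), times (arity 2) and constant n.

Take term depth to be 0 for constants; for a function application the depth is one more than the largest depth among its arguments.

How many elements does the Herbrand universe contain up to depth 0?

Write N_k for the number of ground terms of depth ≤ k. A term of depth ≤ k is either a constant or a function symbol applied to arguments of depth ≤ k−1, so N_k = 1 + N_{k-1}^2 + N_{k-1}^2 + N_{k-1}^2.
N_0 = 1
Explicitly: n.

1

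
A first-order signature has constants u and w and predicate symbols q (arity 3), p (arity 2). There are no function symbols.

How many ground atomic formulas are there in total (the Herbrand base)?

12

With no function symbols, the Herbrand universe is just the 2 constants.
Ground atoms per predicate: q: 2^3 = 8, p: 2^2 = 4.
Herbrand base size = 8 + 4 = 12.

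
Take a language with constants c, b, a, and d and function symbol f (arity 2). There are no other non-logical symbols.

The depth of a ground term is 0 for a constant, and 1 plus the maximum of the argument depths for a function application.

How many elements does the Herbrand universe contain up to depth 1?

Count level by level. With function symbols f/2, the terms of depth ≤ k are the 4 constants together with each function applied to depth-≤(k−1) tuples, so N_k = 4 + N_{k-1}^2.
N_0 = 4
N_1 = 4 + 4^2 = 20

20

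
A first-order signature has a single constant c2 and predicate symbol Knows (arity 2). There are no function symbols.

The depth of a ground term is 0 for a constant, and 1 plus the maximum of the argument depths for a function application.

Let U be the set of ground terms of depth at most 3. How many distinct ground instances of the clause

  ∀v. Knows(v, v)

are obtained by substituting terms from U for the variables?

Ground terms of depth ≤ 3:
  With no function symbols every ground term is a constant, so there is exactly 1 ground term at every depth bound.
  N_0 = 1
  N_1 = 1
  N_2 = 1
  N_3 = 1
So there is exactly 1 ground term available for substitution.
The body mentions the single quantified variable v; since ground terms form a free algebra, no two substitutions collapse to the same formula.
Number of ground instances = 1.

1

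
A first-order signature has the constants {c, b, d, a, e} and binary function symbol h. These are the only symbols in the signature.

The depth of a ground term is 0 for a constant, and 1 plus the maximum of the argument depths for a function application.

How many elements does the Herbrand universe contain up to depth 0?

If N_k denotes the number of depth-≤k ground terms, the 5 constants give N_0 = 5, and each function symbol of arity r contributes N_{k-1}^r new terms at level k: N_k = 5 + N_{k-1}^2.
N_0 = 5
Explicitly: c, b, d, a, e.

5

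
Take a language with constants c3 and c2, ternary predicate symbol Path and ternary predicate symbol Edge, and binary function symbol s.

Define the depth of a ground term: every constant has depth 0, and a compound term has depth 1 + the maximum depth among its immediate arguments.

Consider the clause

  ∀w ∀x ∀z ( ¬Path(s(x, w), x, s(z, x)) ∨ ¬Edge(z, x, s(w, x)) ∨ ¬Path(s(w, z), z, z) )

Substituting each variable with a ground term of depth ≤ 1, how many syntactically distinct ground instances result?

Ground terms of depth ≤ 1:
  Let N_k = |{terms of depth ≤ k}|. Then N_0 = 2 and N_k = 2 + N_{k-1}^2 for k ≥ 1 (one summand per function symbol, arity giving the exponent).
  N_0 = 2
  N_1 = 2 + 2^2 = 6
  Explicitly: c3, c2, s(c3, c3), s(c3, c2), s(c2, c3), s(c2, c2).
So there are 6 ground terms available for substitution.
Each of w, x, z ranges independently over the available ground terms, and distinct assignments produce distinct instances.
Number of ground instances = 6^3 = 216.

216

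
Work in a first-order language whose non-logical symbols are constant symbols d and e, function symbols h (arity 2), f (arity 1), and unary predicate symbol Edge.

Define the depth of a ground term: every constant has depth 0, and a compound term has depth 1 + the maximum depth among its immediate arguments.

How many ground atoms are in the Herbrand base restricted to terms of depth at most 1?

8

First count ground terms of depth ≤ 1.
Let N_k = |{terms of depth ≤ k}|. Then N_0 = 2 and N_k = 2 + N_{k-1}^2 + N_{k-1} for k ≥ 1 (one summand per function symbol, arity giving the exponent).
N_0 = 2
N_1 = 2 + 2^2 + 2 = 8
Explicitly: d, e, h(d, d), h(d, e), h(e, d), h(e, e), f(d), f(e).
So |H| = 8.
Ground atoms are formed by filling each argument slot of a predicate with a term from H, so an r-ary predicate gives |H|^r atoms:
  Edge: 8
Total ground atoms: 8.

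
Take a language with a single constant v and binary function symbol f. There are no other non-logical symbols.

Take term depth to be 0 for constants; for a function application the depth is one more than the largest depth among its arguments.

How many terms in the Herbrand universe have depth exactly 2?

3

Write N_k for the number of ground terms of depth ≤ k. A term of depth ≤ k is either a constant or a function symbol applied to arguments of depth ≤ k−1, so N_k = 1 + N_{k-1}^2.
N_0 = 1
N_1 = 1 + 1^2 = 2
N_2 = 1 + 2^2 = 5
Terms of depth exactly 2: N_2 − N_1 = 5 − 2 = 3.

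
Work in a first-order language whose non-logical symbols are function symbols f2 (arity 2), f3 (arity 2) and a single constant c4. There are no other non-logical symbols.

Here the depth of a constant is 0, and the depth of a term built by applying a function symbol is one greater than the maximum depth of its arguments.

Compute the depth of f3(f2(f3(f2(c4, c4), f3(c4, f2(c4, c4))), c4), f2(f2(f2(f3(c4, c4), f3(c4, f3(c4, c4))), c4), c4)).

depth(f2(c4, c4)) = 1 + max(0, 0) = 1
depth(f3(c4, f2(c4, c4))) = 1 + max(0, 1) = 2
depth(f3(f2(c4, c4), f3(c4, f2(c4, c4)))) = 1 + max(1, 2) = 3
depth(f2(f3(f2(c4, c4), f3(c4, f2(c4, c4))), c4)) = 1 + max(3, 0) = 4
depth(f3(c4, c4)) = 1 + max(0, 0) = 1
depth(f3(c4, f3(c4, c4))) = 1 + max(0, 1) = 2
depth(f2(f3(c4, c4), f3(c4, f3(c4, c4)))) = 1 + max(1, 2) = 3
depth(f2(f2(f3(c4, c4), f3(c4, f3(c4, c4))), c4)) = 1 + max(3, 0) = 4
depth(f2(f2(f2(f3(c4, c4), f3(c4, f3(c4, c4))), c4), c4)) = 1 + max(4, 0) = 5
depth(f3(f2(f3(f2(c4, c4), f3(c4, f2(c4, c4))), c4), f2(f2(f2(f3(c4, c4), f3(c4, f3(c4, c4))), c4), c4))) = 1 + max(4, 5) = 6

6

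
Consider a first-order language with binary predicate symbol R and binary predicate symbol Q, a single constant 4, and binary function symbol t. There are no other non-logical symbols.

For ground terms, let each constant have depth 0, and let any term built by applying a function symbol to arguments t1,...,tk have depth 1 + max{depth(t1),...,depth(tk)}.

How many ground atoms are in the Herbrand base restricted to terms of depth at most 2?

First count ground terms of depth ≤ 2.
Count level by level. With function symbols t/2, the terms of depth ≤ k are the 1 constant together with each function applied to depth-≤(k−1) tuples, so N_k = 1 + N_{k-1}^2.
N_0 = 1
N_1 = 1 + 1^2 = 2
N_2 = 1 + 2^2 = 5
Explicitly: 4, t(4, 4), t(4, t(4, 4)), t(t(4, 4), 4), t(t(4, 4), t(4, 4)).
So |H| = 5.
For each predicate symbol, the number of ground atoms is |H| raised to its arity; summing:
  R: 5^2 = 25;  Q: 5^2 = 25
Total ground atoms: 25 + 25 = 50.

50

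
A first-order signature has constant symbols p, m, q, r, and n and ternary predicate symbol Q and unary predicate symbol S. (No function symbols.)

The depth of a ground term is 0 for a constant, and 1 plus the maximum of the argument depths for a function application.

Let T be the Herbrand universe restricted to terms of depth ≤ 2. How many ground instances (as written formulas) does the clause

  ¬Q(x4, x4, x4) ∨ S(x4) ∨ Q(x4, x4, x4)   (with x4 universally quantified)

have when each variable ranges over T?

Ground terms of depth ≤ 2:
  With no function symbols every ground term is a constant, so there are exactly 5 ground terms at every depth bound.
  N_0 = 5
  N_1 = 5
  N_2 = 5
  Explicitly: p, m, q, r, n.
So there are 5 ground terms available for substitution.
The body mentions the single quantified variable x4; since ground terms form a free algebra, no two substitutions collapse to the same formula.
Number of ground instances = 5.

5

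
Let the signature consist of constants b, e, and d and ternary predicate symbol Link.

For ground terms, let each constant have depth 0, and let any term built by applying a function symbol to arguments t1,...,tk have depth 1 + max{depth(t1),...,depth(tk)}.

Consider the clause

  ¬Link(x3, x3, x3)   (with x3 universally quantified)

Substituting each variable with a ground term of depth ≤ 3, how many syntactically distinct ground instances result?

Ground terms of depth ≤ 3:
  With no function symbols every ground term is a constant, so there are exactly 3 ground terms at every depth bound.
  N_0 = 3
  N_1 = 3
  N_2 = 3
  N_3 = 3
So there are 3 ground terms available for substitution.
The clause has 1 distinct variable (x3), which appears in the body. In the free term algebra distinct substitutions yield syntactically distinct ground instances.
Number of ground instances = 3.

3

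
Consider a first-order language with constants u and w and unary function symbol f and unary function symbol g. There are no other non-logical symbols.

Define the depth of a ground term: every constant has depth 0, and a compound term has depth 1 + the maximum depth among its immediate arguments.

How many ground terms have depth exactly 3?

16

If N_k denotes the number of depth-≤k ground terms, the 2 constants give N_0 = 2, and each function symbol of arity r contributes N_{k-1}^r new terms at level k: N_k = 2 + N_{k-1} + N_{k-1}.
N_0 = 2
N_1 = 2 + 2 + 2 = 6
N_2 = 2 + 6 + 6 = 14
N_3 = 2 + 14 + 14 = 30
Terms of depth exactly 3: N_3 − N_2 = 30 − 14 = 16.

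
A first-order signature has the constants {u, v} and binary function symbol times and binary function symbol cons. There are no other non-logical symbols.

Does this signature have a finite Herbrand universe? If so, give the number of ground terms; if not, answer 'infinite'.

The signature has at least one function symbol (times, arity 2) and at least one constant (u).
Iterating times gives infinitely many distinct ground terms: u, times(u, u), times(times(u, u), times(u, u)), ...
So the Herbrand universe is infinite.

infinite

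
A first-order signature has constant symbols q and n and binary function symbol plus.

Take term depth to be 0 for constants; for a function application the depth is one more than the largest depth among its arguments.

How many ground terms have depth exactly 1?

If N_k denotes the number of depth-≤k ground terms, the 2 constants give N_0 = 2, and each function symbol of arity r contributes N_{k-1}^r new terms at level k: N_k = 2 + N_{k-1}^2.
N_0 = 2
N_1 = 2 + 2^2 = 6
Terms of depth exactly 1: N_1 − N_0 = 6 − 2 = 4.

4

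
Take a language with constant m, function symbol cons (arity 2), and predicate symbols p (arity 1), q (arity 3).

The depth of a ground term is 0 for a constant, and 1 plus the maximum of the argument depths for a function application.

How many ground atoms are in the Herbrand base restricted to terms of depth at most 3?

First count ground terms of depth ≤ 3.
If N_k denotes the number of depth-≤k ground terms, the 1 constant gives N_0 = 1, and each function symbol of arity r contributes N_{k-1}^r new terms at level k: N_k = 1 + N_{k-1}^2.
N_0 = 1
N_1 = 1 + 1^2 = 2
N_2 = 1 + 2^2 = 5
N_3 = 1 + 5^2 = 26
So |H| = 26.
Each predicate of arity r yields |H|^r ground atoms (one per choice of an r-tuple from H):
  p: 26;  q: 26^3 = 17576
Total ground atoms: 26 + 17576 = 17602.

17602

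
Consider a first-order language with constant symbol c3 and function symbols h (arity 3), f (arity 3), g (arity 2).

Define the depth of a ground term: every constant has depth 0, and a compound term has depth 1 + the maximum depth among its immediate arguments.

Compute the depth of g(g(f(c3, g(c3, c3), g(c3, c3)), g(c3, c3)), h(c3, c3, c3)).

4

depth(g(c3, c3)) = 1 + max(0, 0) = 1
depth(f(c3, g(c3, c3), g(c3, c3))) = 1 + max(0, 1, 1) = 2
depth(g(f(c3, g(c3, c3), g(c3, c3)), g(c3, c3))) = 1 + max(2, 1) = 3
depth(h(c3, c3, c3)) = 1 + max(0, 0, 0) = 1
depth(g(g(f(c3, g(c3, c3), g(c3, c3)), g(c3, c3)), h(c3, c3, c3))) = 1 + max(3, 1) = 4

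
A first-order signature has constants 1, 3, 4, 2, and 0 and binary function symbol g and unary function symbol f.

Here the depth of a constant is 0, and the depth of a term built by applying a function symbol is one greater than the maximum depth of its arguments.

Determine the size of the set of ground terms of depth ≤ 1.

Count level by level. With function symbols g/2, f/1, the terms of depth ≤ k are the 5 constants together with each function applied to depth-≤(k−1) tuples, so N_k = 5 + N_{k-1}^2 + N_{k-1}.
N_0 = 5
N_1 = 5 + 5^2 + 5 = 35

35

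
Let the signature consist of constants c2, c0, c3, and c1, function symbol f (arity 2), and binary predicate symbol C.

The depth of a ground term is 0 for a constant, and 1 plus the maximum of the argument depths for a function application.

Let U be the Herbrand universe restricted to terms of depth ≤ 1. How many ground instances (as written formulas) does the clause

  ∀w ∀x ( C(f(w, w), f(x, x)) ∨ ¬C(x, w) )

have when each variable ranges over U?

400

Ground terms of depth ≤ 1:
  Let N_k count ground terms of depth at most k. Each non-constant term of depth ≤ k is some function symbol applied to depth-≤(k−1) arguments, giving N_k = 4 + N_{k-1}^2.
  N_0 = 4
  N_1 = 4 + 4^2 = 20
So there are 20 ground terms available for substitution.
There are 2 variables to instantiate (w, x), each occurring in at least one literal, so different choices give different ground instances.
Number of ground instances = 20^2 = 400.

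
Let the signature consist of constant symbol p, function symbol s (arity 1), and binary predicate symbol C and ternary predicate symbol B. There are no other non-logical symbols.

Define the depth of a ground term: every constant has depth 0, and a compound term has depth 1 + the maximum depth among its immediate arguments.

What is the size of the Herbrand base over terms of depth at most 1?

12

First count ground terms of depth ≤ 1.
Let N_k = |{terms of depth ≤ k}|. Then N_0 = 1 and N_k = 1 + N_{k-1} for k ≥ 1 (one summand per function symbol, arity giving the exponent).
N_0 = 1
N_1 = 1 + 1 = 2
So |H| = 2.
Each predicate of arity r yields |H|^r ground atoms (one per choice of an r-tuple from H):
  C: 2^2 = 4;  B: 2^3 = 8
Total ground atoms: 4 + 8 = 12.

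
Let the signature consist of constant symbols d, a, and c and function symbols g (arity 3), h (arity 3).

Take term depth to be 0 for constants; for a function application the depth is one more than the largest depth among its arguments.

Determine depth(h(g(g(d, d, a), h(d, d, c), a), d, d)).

3

depth(g(d, d, a)) = 1 + max(0, 0, 0) = 1
depth(h(d, d, c)) = 1 + max(0, 0, 0) = 1
depth(g(g(d, d, a), h(d, d, c), a)) = 1 + max(1, 1, 0) = 2
depth(h(g(g(d, d, a), h(d, d, c), a), d, d)) = 1 + max(2, 0, 0) = 3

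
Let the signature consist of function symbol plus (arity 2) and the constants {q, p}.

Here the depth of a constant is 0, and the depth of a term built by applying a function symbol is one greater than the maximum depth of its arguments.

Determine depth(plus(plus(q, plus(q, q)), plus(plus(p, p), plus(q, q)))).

3

depth(plus(q, q)) = 1 + max(0, 0) = 1
depth(plus(q, plus(q, q))) = 1 + max(0, 1) = 2
depth(plus(p, p)) = 1 + max(0, 0) = 1
depth(plus(plus(p, p), plus(q, q))) = 1 + max(1, 1) = 2
depth(plus(plus(q, plus(q, q)), plus(plus(p, p), plus(q, q)))) = 1 + max(2, 2) = 3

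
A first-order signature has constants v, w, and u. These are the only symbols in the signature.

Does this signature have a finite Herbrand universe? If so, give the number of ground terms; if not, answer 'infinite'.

3

There are no function symbols, so every ground term is one of the 3 constants.
The Herbrand universe is {v, w, u}, which is finite with 3 elements.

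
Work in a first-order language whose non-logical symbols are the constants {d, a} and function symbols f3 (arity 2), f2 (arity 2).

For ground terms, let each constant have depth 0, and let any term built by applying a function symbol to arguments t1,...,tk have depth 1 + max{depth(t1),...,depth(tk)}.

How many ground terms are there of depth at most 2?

If N_k denotes the number of depth-≤k ground terms, the 2 constants give N_0 = 2, and each function symbol of arity r contributes N_{k-1}^r new terms at level k: N_k = 2 + N_{k-1}^2 + N_{k-1}^2.
N_0 = 2
N_1 = 2 + 2^2 + 2^2 = 10
N_2 = 2 + 10^2 + 10^2 = 202

202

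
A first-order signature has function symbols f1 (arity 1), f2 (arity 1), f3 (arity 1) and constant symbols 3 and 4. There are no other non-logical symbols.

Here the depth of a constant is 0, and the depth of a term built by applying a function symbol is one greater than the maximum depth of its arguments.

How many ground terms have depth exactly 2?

18

Write N_k for the number of ground terms of depth ≤ k. A term of depth ≤ k is either a constant or a function symbol applied to arguments of depth ≤ k−1, so N_k = 2 + N_{k-1} + N_{k-1} + N_{k-1}.
N_0 = 2
N_1 = 2 + 2 + 2 + 2 = 8
N_2 = 2 + 8 + 8 + 8 = 26
Terms of depth exactly 2: N_2 − N_1 = 26 − 8 = 18.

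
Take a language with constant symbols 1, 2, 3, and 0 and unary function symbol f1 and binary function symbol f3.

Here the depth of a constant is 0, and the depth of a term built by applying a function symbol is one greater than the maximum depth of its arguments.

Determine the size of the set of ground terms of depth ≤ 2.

604

Count level by level. With function symbols f1/1, f3/2, the terms of depth ≤ k are the 4 constants together with each function applied to depth-≤(k−1) tuples, so N_k = 4 + N_{k-1} + N_{k-1}^2.
N_0 = 4
N_1 = 4 + 4 + 4^2 = 24
N_2 = 4 + 24 + 24^2 = 604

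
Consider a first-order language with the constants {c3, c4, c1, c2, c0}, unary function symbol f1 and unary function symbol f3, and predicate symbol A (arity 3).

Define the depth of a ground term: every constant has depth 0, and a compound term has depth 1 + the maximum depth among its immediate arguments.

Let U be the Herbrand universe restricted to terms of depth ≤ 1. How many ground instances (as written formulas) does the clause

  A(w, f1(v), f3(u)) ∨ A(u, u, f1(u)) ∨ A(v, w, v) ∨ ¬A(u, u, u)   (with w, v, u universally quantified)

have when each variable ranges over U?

3375

Ground terms of depth ≤ 1:
  If N_k denotes the number of depth-≤k ground terms, the 5 constants give N_0 = 5, and each function symbol of arity r contributes N_{k-1}^r new terms at level k: N_k = 5 + N_{k-1} + N_{k-1}.
  N_0 = 5
  N_1 = 5 + 5 + 5 = 15
So there are 15 ground terms available for substitution.
There are 3 variables to instantiate (w, v, u), each occurring in at least one literal, so different choices give different ground instances.
Number of ground instances = 15^3 = 3375.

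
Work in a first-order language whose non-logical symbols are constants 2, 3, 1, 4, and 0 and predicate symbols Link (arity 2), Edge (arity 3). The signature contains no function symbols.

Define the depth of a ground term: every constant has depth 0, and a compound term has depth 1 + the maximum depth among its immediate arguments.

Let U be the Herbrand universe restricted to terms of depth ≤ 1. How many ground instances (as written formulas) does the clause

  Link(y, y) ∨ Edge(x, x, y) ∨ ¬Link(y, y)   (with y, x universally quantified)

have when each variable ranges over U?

Ground terms of depth ≤ 1:
  With no function symbols every ground term is a constant, so there are exactly 5 ground terms at every depth bound.
  N_0 = 5
  N_1 = 5
  Explicitly: 2, 3, 1, 4, 0.
So there are 5 ground terms available for substitution.
The clause has 2 distinct variables (y, x), each appearing in the body. In the free term algebra distinct substitutions yield syntactically distinct ground instances.
Number of ground instances = 5^2 = 25.

25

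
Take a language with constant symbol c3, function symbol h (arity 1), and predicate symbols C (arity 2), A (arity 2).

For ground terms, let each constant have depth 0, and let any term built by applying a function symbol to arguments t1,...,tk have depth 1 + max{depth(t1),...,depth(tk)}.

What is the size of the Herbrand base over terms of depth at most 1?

First count ground terms of depth ≤ 1.
Count level by level. With function symbols h/1, the terms of depth ≤ k are the 1 constant together with each function applied to depth-≤(k−1) tuples, so N_k = 1 + N_{k-1}.
N_0 = 1
N_1 = 1 + 1 = 2
Explicitly: c3, h(c3).
So |H| = 2.
Ground atoms are formed by filling each argument slot of a predicate with a term from H, so an r-ary predicate gives |H|^r atoms:
  C: 2^2 = 4;  A: 2^2 = 4
Total ground atoms: 4 + 4 = 8.

8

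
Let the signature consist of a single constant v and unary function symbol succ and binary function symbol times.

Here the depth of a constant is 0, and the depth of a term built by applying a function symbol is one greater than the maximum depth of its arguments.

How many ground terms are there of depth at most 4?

Write N_k for the number of ground terms of depth ≤ k. A term of depth ≤ k is either a constant or a function symbol applied to arguments of depth ≤ k−1, so N_k = 1 + N_{k-1} + N_{k-1}^2.
N_0 = 1
N_1 = 1 + 1 + 1^2 = 3
N_2 = 1 + 3 + 3^2 = 13
N_3 = 1 + 13 + 13^2 = 183
N_4 = 1 + 183 + 183^2 = 33673

33673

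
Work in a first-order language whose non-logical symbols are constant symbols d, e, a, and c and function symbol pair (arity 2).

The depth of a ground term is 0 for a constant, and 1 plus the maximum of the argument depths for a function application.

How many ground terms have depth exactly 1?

Count level by level. With function symbols pair/2, the terms of depth ≤ k are the 4 constants together with each function applied to depth-≤(k−1) tuples, so N_k = 4 + N_{k-1}^2.
N_0 = 4
N_1 = 4 + 4^2 = 20
Terms of depth exactly 1: N_1 − N_0 = 20 − 4 = 16.

16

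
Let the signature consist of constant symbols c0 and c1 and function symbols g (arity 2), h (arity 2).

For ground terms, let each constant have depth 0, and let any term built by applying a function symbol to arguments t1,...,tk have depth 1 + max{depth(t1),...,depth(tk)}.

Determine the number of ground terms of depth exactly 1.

If N_k denotes the number of depth-≤k ground terms, the 2 constants give N_0 = 2, and each function symbol of arity r contributes N_{k-1}^r new terms at level k: N_k = 2 + N_{k-1}^2 + N_{k-1}^2.
N_0 = 2
N_1 = 2 + 2^2 + 2^2 = 10
Terms of depth exactly 1: N_1 − N_0 = 10 − 2 = 8.

8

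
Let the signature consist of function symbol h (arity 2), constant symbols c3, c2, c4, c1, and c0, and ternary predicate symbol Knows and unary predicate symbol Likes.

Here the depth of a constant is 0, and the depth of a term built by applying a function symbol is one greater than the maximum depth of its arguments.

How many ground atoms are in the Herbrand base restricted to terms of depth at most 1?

27030

First count ground terms of depth ≤ 1.
Count level by level. With function symbols h/2, the terms of depth ≤ k are the 5 constants together with each function applied to depth-≤(k−1) tuples, so N_k = 5 + N_{k-1}^2.
N_0 = 5
N_1 = 5 + 5^2 = 30
So |H| = 30.
A ground atom is a predicate applied to a tuple of terms from H, so the count is the sum over predicates of |H|^arity:
  Knows: 30^3 = 27000;  Likes: 30
Total ground atoms: 27000 + 30 = 27030.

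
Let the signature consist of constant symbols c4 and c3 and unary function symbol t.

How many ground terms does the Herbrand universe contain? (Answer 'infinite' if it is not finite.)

The signature has at least one function symbol (t, arity 1) and at least one constant (c4).
Iterating t gives infinitely many distinct ground terms: c4, t(c4), t(t(c4)), ...
So the Herbrand universe is infinite.

infinite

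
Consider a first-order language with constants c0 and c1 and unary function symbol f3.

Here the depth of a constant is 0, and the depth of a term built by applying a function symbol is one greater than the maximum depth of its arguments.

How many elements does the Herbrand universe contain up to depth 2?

Write N_k for the number of ground terms of depth ≤ k. A term of depth ≤ k is either a constant or a function symbol applied to arguments of depth ≤ k−1, so N_k = 2 + N_{k-1}.
N_0 = 2
N_1 = 2 + 2 = 4
N_2 = 2 + 4 = 6

6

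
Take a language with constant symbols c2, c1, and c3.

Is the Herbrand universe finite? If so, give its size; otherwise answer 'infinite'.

There are no function symbols, so every ground term is one of the 3 constants.
The Herbrand universe is {c2, c1, c3}, which is finite with 3 elements.

3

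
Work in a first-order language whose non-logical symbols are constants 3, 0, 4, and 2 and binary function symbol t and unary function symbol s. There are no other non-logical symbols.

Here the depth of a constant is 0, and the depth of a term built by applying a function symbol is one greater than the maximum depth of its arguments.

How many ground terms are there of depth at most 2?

Write N_k for the number of ground terms of depth ≤ k. A term of depth ≤ k is either a constant or a function symbol applied to arguments of depth ≤ k−1, so N_k = 4 + N_{k-1}^2 + N_{k-1}.
N_0 = 4
N_1 = 4 + 4^2 + 4 = 24
N_2 = 4 + 24^2 + 24 = 604

604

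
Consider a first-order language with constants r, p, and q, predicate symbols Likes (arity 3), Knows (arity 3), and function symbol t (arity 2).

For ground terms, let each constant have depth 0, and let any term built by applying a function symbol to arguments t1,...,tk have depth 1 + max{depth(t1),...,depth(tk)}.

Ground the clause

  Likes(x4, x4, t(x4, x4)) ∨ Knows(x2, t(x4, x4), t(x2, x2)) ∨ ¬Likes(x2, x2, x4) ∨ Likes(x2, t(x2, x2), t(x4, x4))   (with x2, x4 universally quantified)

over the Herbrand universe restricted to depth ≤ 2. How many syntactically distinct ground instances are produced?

21609

Ground terms of depth ≤ 2:
  Count level by level. With function symbols t/2, the terms of depth ≤ k are the 3 constants together with each function applied to depth-≤(k−1) tuples, so N_k = 3 + N_{k-1}^2.
  N_0 = 3
  N_1 = 3 + 3^2 = 12
  N_2 = 3 + 12^2 = 147
So there are 147 ground terms available for substitution.
Each of x2, x4 ranges independently over the available ground terms, and distinct assignments produce distinct instances.
Number of ground instances = 147^2 = 21609.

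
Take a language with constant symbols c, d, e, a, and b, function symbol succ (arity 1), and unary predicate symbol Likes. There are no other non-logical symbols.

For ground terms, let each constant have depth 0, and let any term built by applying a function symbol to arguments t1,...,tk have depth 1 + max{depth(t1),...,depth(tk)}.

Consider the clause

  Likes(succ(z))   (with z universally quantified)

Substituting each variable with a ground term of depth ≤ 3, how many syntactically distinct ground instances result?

Ground terms of depth ≤ 3:
  Write N_k for the number of ground terms of depth ≤ k. A term of depth ≤ k is either a constant or a function symbol applied to arguments of depth ≤ k−1, so N_k = 5 + N_{k-1}.
  N_0 = 5
  N_1 = 5 + 5 = 10
  N_2 = 5 + 10 = 15
  N_3 = 5 + 15 = 20
So there are 20 ground terms available for substitution.
The variable z ranges independently over the available ground terms, and distinct assignments produce distinct instances.
Number of ground instances = 20.

20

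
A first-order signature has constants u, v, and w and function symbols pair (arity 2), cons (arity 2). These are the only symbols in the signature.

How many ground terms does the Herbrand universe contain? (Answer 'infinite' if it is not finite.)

infinite

The signature has at least one function symbol (pair, arity 2) and at least one constant (u).
Iterating pair gives infinitely many distinct ground terms: u, pair(u, u), pair(pair(u, u), pair(u, u)), ...
So the Herbrand universe is infinite.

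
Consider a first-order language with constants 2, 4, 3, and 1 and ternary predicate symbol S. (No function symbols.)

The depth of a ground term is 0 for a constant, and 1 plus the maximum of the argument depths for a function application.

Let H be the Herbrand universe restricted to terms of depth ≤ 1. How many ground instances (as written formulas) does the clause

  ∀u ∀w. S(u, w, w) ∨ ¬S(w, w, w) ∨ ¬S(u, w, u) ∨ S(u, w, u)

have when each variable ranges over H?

Ground terms of depth ≤ 1:
  With no function symbols every ground term is a constant, so there are exactly 4 ground terms at every depth bound.
  N_0 = 4
  N_1 = 4
So there are 4 ground terms available for substitution.
The clause has 2 distinct variables (u, w), each appearing in the body. In the free term algebra distinct substitutions yield syntactically distinct ground instances.
Number of ground instances = 4^2 = 16.

16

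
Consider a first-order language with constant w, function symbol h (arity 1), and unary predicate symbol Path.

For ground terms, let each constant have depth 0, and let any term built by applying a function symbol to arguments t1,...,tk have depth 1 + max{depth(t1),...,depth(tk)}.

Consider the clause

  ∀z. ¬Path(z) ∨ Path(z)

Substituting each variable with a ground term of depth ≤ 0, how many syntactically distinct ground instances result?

Ground terms of depth ≤ 0:
  Let N_k count ground terms of depth at most k. Each non-constant term of depth ≤ k is some function symbol applied to depth-≤(k−1) arguments, giving N_k = 1 + N_{k-1}.
  N_0 = 1
So there is exactly 1 ground term available for substitution.
The clause has 1 distinct variable (z), which appears in the body. In the free term algebra distinct substitutions yield syntactically distinct ground instances.
Number of ground instances = 1.

1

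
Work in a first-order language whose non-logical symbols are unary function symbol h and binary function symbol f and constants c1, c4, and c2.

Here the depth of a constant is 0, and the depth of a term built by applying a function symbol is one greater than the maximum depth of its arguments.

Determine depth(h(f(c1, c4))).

2

depth(f(c1, c4)) = 1 + max(0, 0) = 1
depth(h(f(c1, c4))) = 1 + depth(f(c1, c4)) = 1 + 1 = 2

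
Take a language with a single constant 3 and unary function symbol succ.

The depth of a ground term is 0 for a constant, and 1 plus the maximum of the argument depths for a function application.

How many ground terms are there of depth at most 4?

5

If N_k denotes the number of depth-≤k ground terms, the 1 constant gives N_0 = 1, and each function symbol of arity r contributes N_{k-1}^r new terms at level k: N_k = 1 + N_{k-1}.
N_0 = 1
N_1 = 1 + 1 = 2
N_2 = 1 + 2 = 3
N_3 = 1 + 3 = 4
N_4 = 1 + 4 = 5
Explicitly: 3, succ(3), succ(succ(3)), succ(succ(succ(3))), succ(succ(succ(succ(3)))).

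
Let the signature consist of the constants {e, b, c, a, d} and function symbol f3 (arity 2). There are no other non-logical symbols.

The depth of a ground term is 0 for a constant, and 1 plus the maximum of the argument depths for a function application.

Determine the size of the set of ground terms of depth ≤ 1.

Count level by level. With function symbols f3/2, the terms of depth ≤ k are the 5 constants together with each function applied to depth-≤(k−1) tuples, so N_k = 5 + N_{k-1}^2.
N_0 = 5
N_1 = 5 + 5^2 = 30

30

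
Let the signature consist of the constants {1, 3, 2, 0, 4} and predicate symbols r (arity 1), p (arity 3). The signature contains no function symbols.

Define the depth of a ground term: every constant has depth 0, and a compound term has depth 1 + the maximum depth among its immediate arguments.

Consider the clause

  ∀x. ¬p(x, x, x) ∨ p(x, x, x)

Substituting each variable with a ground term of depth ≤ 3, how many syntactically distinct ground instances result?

5

Ground terms of depth ≤ 3:
  With no function symbols every ground term is a constant, so there are exactly 5 ground terms at every depth bound.
  N_0 = 5
  N_1 = 5
  N_2 = 5
  N_3 = 5
  Explicitly: 1, 3, 2, 0, 4.
So there are 5 ground terms available for substitution.
The variable x ranges independently over the available ground terms, and distinct assignments produce distinct instances.
Number of ground instances = 5.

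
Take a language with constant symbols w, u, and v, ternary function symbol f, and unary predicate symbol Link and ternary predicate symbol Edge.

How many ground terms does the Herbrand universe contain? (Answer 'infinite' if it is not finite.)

infinite

The signature has at least one function symbol (f, arity 3) and at least one constant (w).
Iterating f gives infinitely many distinct ground terms: w, f(w, w, w), f(f(w, w, w), f(w, w, w), f(w, w, w)), ...
So the Herbrand universe is infinite.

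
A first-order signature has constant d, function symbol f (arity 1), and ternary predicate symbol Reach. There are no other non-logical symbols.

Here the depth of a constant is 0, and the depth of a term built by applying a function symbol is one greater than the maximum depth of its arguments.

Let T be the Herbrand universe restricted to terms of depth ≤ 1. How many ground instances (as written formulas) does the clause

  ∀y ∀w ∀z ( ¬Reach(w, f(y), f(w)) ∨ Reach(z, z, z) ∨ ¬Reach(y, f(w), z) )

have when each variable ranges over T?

Ground terms of depth ≤ 1:
  Write N_k for the number of ground terms of depth ≤ k. A term of depth ≤ k is either a constant or a function symbol applied to arguments of depth ≤ k−1, so N_k = 1 + N_{k-1}.
  N_0 = 1
  N_1 = 1 + 1 = 2
  Explicitly: d, f(d).
So there are 2 ground terms available for substitution.
There are 3 variables to instantiate (y, w, z), each occurring in at least one literal, so different choices give different ground instances.
Number of ground instances = 2^3 = 8.

8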